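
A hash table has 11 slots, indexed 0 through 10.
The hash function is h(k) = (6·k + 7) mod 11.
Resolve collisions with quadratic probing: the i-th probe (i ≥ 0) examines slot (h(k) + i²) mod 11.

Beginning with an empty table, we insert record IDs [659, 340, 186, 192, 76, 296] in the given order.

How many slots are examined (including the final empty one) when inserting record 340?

Insert 659: h=1, slot 1 empty → index 1.
Insert 340: h=1, slot 1 occupied → index 2.
Insert 186: h=1, slots 1,2 occupied → index 5.
Insert 192: h=4, slot 4 empty → index 4.
Insert 76: h=1, slots 1,2,5 occupied → index 10.
Insert 296: h=1, slots 1,2,5,10 occupied → index 6.
Table: [∅, 659, 340, ∅, 192, 186, 296, ∅, ∅, ∅, 76]

2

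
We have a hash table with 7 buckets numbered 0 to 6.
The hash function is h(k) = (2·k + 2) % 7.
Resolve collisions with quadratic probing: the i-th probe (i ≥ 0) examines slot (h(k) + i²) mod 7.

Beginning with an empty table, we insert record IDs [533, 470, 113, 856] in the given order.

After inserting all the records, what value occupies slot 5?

470

533: h=4 => slot 4
470: h=4, probe 4,5 => slot 5
113: h=4, probe 4,5,1 => slot 1
856: h=6 => slot 6
Table: [-, 113, -, -, 533, 470, 856]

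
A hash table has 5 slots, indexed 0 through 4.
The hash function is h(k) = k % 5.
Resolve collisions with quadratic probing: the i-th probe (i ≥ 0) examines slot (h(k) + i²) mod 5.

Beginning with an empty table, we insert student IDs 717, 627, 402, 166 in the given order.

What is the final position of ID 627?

3

Insert 717: h=2, slot 2 empty → index 2.
Insert 627: h=2, slot 2 occupied → index 3.
Insert 402: h=2, slots 2,3 occupied → index 1.
Insert 166: h=1, slots 1,2 occupied → index 0.
Table: [166, 402, 717, 627, —]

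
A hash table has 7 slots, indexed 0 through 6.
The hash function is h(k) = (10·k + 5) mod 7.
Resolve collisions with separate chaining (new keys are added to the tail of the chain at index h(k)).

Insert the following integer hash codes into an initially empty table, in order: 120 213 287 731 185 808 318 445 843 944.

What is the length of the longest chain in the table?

6

Insert 120: h=1, bucket 1 empty -> new chain.
Insert 213: h=0, bucket 0 empty -> new chain.
Insert 287: h=5, bucket 5 empty -> new chain.
Insert 731: h=0, bucket 0 nonempty -> append to chain.
Insert 185: h=0, bucket 0 nonempty -> append to chain.
Insert 808: h=0, bucket 0 nonempty -> append to chain.
Insert 318: h=0, bucket 0 nonempty -> append to chain.
Insert 445: h=3, bucket 3 empty -> new chain.
Insert 843: h=0, bucket 0 nonempty -> append to chain.
Insert 944: h=2, bucket 2 empty -> new chain.
Final buckets:
0: 213 -> 731 -> 185 -> 808 -> 318 -> 843
1: 120
2: 944
3: 445
4: —
5: 287
6: —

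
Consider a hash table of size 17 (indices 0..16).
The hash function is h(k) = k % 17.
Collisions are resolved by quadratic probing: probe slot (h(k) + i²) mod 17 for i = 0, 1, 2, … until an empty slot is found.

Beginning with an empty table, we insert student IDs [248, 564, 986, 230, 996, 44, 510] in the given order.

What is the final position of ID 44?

Insert 248: h=10, slot 10 empty => index 10.
Insert 564: h=3, slot 3 empty => index 3.
Insert 986: h=0, slot 0 empty => index 0.
Insert 230: h=9, slot 9 empty => index 9.
Insert 996: h=10, slot 10 occupied => index 11.
Insert 44: h=10, slots 10,11 occupied => index 14.
Insert 510: h=0, slot 0 occupied => index 1.
Table: [986, 510, -, 564, -, -, -, -, -, 230, 248, 996, -, -, 44, -, -]

14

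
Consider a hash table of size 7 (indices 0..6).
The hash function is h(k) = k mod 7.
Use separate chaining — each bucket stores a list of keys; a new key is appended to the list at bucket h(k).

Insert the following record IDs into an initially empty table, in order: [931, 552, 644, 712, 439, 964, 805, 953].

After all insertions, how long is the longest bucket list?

3

Insert 931: h=0, bucket 0 empty -> new chain.
Insert 552: h=6, bucket 6 empty -> new chain.
Insert 644: h=0, bucket 0 nonempty -> append to chain.
Insert 712: h=5, bucket 5 empty -> new chain.
Insert 439: h=5, bucket 5 nonempty -> append to chain.
Insert 964: h=5, bucket 5 nonempty -> append to chain.
Insert 805: h=0, bucket 0 nonempty -> append to chain.
Insert 953: h=1, bucket 1 empty -> new chain.
Final buckets:
0: 931 -> 644 -> 805
1: 953
2: ∅
3: ∅
4: ∅
5: 712 -> 439 -> 964
6: 552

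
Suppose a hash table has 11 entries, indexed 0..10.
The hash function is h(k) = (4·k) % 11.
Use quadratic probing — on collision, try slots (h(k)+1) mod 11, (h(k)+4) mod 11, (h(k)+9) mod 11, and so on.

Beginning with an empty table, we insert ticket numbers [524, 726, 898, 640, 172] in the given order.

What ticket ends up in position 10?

524 hashes to 6; slot 6 is free -> place at 6.
726 hashes to 0; slot 0 is free -> place at 0.
898 hashes to 6; 6 taken -> place at 7.
640 hashes to 8; slot 8 is free -> place at 8.
172 hashes to 6; 6,7 taken -> place at 10.
Table: [726, —, —, —, —, —, 524, 898, 640, —, 172]

172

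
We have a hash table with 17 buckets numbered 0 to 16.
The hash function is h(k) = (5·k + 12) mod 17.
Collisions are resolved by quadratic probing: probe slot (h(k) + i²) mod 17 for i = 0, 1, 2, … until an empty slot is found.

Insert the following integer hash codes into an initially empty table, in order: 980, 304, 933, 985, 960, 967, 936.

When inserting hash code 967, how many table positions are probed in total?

3

980 hashes to 16; slot 16 is free => place at 16.
304 hashes to 2; slot 2 is free => place at 2.
933 hashes to 2; 2 taken => place at 3.
985 hashes to 7; slot 7 is free => place at 7.
960 hashes to 1; slot 1 is free => place at 1.
967 hashes to 2; 2,3 taken => place at 6.
936 hashes to 0; slot 0 is free => place at 0.
Table: [936, 960, 304, 933, —, —, 967, 985, —, —, —, —, —, —, —, —, 980]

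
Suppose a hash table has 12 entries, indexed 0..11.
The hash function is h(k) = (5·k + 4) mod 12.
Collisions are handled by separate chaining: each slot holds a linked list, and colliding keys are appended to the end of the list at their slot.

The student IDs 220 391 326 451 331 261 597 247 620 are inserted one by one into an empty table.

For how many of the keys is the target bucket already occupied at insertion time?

Insert 220: h=0, bucket 0 empty -> new chain.
Insert 391: h=3, bucket 3 empty -> new chain.
Insert 326: h=2, bucket 2 empty -> new chain.
Insert 451: h=3, bucket 3 nonempty -> append to chain.
Insert 331: h=3, bucket 3 nonempty -> append to chain.
Insert 261: h=1, bucket 1 empty -> new chain.
Insert 597: h=1, bucket 1 nonempty -> append to chain.
Insert 247: h=3, bucket 3 nonempty -> append to chain.
Insert 620: h=8, bucket 8 empty -> new chain.
Final buckets:
0: 220
1: 261 -> 597
2: 326
3: 391 -> 451 -> 331 -> 247
4: _
5: _
6: _
7: _
8: 620
9: _
10: _
11: _

4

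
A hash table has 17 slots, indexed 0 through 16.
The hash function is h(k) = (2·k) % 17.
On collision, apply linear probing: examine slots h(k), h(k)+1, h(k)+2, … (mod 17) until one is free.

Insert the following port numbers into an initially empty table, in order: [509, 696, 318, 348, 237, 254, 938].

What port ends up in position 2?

509: h=15 → slot 15
696: h=15, probe 15,16 → slot 16
318: h=7 → slot 7
348: h=16, probe 16,0 → slot 0
237: h=15, probe 15,16,0,1 → slot 1
254: h=15, probe 15,16,0,1,2 → slot 2
938: h=6 → slot 6
Table: [348, 237, 254, —, —, —, 938, 318, —, —, —, —, —, —, —, 509, 696]

254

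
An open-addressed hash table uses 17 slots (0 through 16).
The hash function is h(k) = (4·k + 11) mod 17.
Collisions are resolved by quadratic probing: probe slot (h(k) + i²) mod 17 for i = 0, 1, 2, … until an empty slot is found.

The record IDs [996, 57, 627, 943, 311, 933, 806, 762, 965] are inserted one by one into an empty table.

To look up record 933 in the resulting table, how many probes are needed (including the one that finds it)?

996 hashes to 0; slot 0 is free → place at 0.
57 hashes to 1; slot 1 is free → place at 1.
627 hashes to 3; slot 3 is free → place at 3.
943 hashes to 9; slot 9 is free → place at 9.
311 hashes to 14; slot 14 is free → place at 14.
933 hashes to 3; 3 taken → place at 4.
806 hashes to 5; slot 5 is free → place at 5.
762 hashes to 16; slot 16 is free → place at 16.
965 hashes to 12; slot 12 is free → place at 12.
Table: [996, 57, -, 627, 933, 806, -, -, -, 943, -, -, 965, -, 311, -, 762]
Lookup 933: h=3, probe 3,4 → found at 4.

2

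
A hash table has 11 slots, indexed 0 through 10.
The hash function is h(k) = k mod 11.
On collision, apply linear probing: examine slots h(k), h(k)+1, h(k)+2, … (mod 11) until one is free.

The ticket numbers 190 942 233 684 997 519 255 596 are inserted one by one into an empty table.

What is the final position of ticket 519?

190: h=3 -> slot 3
942: h=7 -> slot 7
233: h=2 -> slot 2
684: h=2, probe 2,3,4 -> slot 4
997: h=7, probe 7,8 -> slot 8
519: h=2, probe 2,3,4,5 -> slot 5
255: h=2, probe 2,3,4,5,6 -> slot 6
596: h=2, probe 2,3,4,5,6,7,8,9 -> slot 9
Table: [-, -, 233, 190, 684, 519, 255, 942, 997, 596, -]

5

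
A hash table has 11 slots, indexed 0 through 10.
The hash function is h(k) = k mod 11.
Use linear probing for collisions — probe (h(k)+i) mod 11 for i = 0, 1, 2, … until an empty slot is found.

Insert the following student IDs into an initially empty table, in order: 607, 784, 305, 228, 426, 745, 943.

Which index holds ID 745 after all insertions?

Insert 607: h=2, slot 2 empty → index 2.
Insert 784: h=3, slot 3 empty → index 3.
Insert 305: h=8, slot 8 empty → index 8.
Insert 228: h=8, slot 8 occupied → index 9.
Insert 426: h=8, slots 8,9 occupied → index 10.
Insert 745: h=8, slots 8,9,10 occupied → index 0.
Insert 943: h=8, slots 8,9,10,0 occupied → index 1.
Table: [745, 943, 607, 784, _, _, _, _, 305, 228, 426]

0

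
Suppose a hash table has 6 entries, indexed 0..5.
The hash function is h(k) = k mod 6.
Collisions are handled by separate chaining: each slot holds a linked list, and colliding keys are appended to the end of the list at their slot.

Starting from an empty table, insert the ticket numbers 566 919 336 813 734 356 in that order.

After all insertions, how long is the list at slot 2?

Insert 566: h=2, bucket 2 empty -> new chain.
Insert 919: h=1, bucket 1 empty -> new chain.
Insert 336: h=0, bucket 0 empty -> new chain.
Insert 813: h=3, bucket 3 empty -> new chain.
Insert 734: h=2, bucket 2 nonempty -> append to chain.
Insert 356: h=2, bucket 2 nonempty -> append to chain.
Final buckets:
0: 336
1: 919
2: 566 -> 734 -> 356
3: 813
4: ∅
5: ∅

3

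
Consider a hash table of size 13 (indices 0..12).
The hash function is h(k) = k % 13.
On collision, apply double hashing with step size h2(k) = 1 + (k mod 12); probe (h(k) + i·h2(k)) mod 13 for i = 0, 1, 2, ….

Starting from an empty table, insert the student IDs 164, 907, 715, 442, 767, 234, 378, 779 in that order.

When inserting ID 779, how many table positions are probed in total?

4

164: h=8 => slot 8
907: h=10 => slot 10
715: h=0 => slot 0
442: h=0, h2=11, probe 0,11 => slot 11
767: h=0, h2=12, probe 0,12 => slot 12
234: h=0, h2=7, probe 0,7 => slot 7
378: h=1 => slot 1
779: h=12, h2=12, probe 12,11,10,9 => slot 9
Table: [715, 378, _, _, _, _, _, 234, 164, 779, 907, 442, 767]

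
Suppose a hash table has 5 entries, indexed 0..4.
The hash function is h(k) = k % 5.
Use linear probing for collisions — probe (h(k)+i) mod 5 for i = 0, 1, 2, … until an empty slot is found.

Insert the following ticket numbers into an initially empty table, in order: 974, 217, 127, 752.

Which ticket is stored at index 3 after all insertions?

127

Insert 974: h=4, slot 4 empty => index 4.
Insert 217: h=2, slot 2 empty => index 2.
Insert 127: h=2, slot 2 occupied => index 3.
Insert 752: h=2, slots 2,3,4 occupied => index 0.
Table: [752, -, 217, 127, 974]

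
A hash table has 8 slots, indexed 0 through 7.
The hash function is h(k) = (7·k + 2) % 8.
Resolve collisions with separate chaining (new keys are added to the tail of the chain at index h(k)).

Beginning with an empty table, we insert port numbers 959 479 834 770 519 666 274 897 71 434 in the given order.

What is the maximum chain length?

959 -> bucket 3
479 -> bucket 3 (collision)
834 -> bucket 0
770 -> bucket 0 (collision)
519 -> bucket 3 (collision)
666 -> bucket 0 (collision)
274 -> bucket 0 (collision)
897 -> bucket 1
71 -> bucket 3 (collision)
434 -> bucket 0 (collision)
Final buckets:
0: 834 -> 770 -> 666 -> 274 -> 434
1: 897
2: .
3: 959 -> 479 -> 519 -> 71
4: .
5: .
6: .
7: .

5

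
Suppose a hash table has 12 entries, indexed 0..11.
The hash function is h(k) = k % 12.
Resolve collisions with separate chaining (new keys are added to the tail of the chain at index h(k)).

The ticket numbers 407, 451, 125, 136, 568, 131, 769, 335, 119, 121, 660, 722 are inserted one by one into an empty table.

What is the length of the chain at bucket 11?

4

407 -> bucket 11
451 -> bucket 7
125 -> bucket 5
136 -> bucket 4
568 -> bucket 4 (collision)
131 -> bucket 11 (collision)
769 -> bucket 1
335 -> bucket 11 (collision)
119 -> bucket 11 (collision)
121 -> bucket 1 (collision)
660 -> bucket 0
722 -> bucket 2
Final buckets:
0: 660
1: 769 -> 121
2: 722
3: .
4: 136 -> 568
5: 125
6: .
7: 451
8: .
9: .
10: .
11: 407 -> 131 -> 335 -> 119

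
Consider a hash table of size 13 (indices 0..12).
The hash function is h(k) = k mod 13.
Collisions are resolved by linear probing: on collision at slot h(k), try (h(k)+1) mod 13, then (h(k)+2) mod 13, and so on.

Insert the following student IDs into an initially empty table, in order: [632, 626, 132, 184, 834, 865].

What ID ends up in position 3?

Insert 632: h=8, slot 8 empty => index 8.
Insert 626: h=2, slot 2 empty => index 2.
Insert 132: h=2, slot 2 occupied => index 3.
Insert 184: h=2, slots 2,3 occupied => index 4.
Insert 834: h=2, slots 2,3,4 occupied => index 5.
Insert 865: h=7, slot 7 empty => index 7.
Table: [_, _, 626, 132, 184, 834, _, 865, 632, _, _, _, _]

132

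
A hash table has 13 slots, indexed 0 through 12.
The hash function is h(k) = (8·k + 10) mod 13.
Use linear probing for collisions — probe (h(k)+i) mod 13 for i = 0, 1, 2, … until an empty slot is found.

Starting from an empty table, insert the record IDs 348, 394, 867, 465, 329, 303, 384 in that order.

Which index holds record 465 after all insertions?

0

348 hashes to 12; slot 12 is free → place at 12.
394 hashes to 3; slot 3 is free → place at 3.
867 hashes to 4; slot 4 is free → place at 4.
465 hashes to 12; 12 taken → place at 0.
329 hashes to 3; 3,4 taken → place at 5.
303 hashes to 3; 3,4,5 taken → place at 6.
384 hashes to 1; slot 1 is free → place at 1.
Table: [465, 384, ∅, 394, 867, 329, 303, ∅, ∅, ∅, ∅, ∅, 348]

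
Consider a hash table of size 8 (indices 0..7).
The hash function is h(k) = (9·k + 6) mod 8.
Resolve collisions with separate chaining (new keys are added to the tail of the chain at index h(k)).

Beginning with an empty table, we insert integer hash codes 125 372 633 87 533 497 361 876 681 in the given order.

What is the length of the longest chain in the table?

Insert 125: h=3, bucket 3 empty → new chain.
Insert 372: h=2, bucket 2 empty → new chain.
Insert 633: h=7, bucket 7 empty → new chain.
Insert 87: h=5, bucket 5 empty → new chain.
Insert 533: h=3, bucket 3 nonempty → append to chain.
Insert 497: h=7, bucket 7 nonempty → append to chain.
Insert 361: h=7, bucket 7 nonempty → append to chain.
Insert 876: h=2, bucket 2 nonempty → append to chain.
Insert 681: h=7, bucket 7 nonempty → append to chain.
Final buckets:
0: .
1: .
2: 372 -> 876
3: 125 -> 533
4: .
5: 87
6: .
7: 633 -> 497 -> 361 -> 681

4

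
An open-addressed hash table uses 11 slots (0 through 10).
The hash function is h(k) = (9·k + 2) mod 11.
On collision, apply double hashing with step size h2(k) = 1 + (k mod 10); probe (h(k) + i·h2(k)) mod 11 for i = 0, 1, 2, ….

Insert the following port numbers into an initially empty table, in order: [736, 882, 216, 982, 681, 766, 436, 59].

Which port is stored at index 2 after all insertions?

736 hashes to 4; slot 4 is free -> place at 4.
882 hashes to 9; slot 9 is free -> place at 9.
216 hashes to 10; slot 10 is free -> place at 10.
982 hashes to 7; slot 7 is free -> place at 7.
681 hashes to 4, h2=2; 4 taken -> place at 6.
766 hashes to 10, h2=7; 10,6 taken -> place at 2.
436 hashes to 10, h2=7; 10,6,2,9 taken -> place at 5.
59 hashes to 5, h2=10; 5,4 taken -> place at 3.
Table: [∅, ∅, 766, 59, 736, 436, 681, 982, ∅, 882, 216]

766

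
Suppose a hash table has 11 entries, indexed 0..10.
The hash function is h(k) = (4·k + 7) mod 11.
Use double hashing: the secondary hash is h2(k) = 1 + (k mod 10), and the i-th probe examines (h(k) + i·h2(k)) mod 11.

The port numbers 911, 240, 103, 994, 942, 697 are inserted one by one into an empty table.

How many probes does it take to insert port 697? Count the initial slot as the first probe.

911 hashes to 10; slot 10 is free -> place at 10.
240 hashes to 10, h2=1; 10 taken -> place at 0.
103 hashes to 1; slot 1 is free -> place at 1.
994 hashes to 1, h2=5; 1 taken -> place at 6.
942 hashes to 2; slot 2 is free -> place at 2.
697 hashes to 1, h2=8; 1 taken -> place at 9.
Table: [240, 103, 942, ., ., ., 994, ., ., 697, 911]

2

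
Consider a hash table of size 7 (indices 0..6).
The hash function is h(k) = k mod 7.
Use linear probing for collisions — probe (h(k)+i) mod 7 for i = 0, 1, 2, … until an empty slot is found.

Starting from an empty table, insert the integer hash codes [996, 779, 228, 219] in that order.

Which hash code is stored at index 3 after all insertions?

996: h=2 -> slot 2
779: h=2, probe 2,3 -> slot 3
228: h=4 -> slot 4
219: h=2, probe 2,3,4,5 -> slot 5
Table: [—, —, 996, 779, 228, 219, —]

779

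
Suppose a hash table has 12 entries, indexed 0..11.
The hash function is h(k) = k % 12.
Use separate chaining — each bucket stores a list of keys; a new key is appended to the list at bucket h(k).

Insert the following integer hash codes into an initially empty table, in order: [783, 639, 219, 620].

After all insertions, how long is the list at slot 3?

Insert 783: h=3, bucket 3 empty → new chain.
Insert 639: h=3, bucket 3 nonempty → append to chain.
Insert 219: h=3, bucket 3 nonempty → append to chain.
Insert 620: h=8, bucket 8 empty → new chain.
Final buckets:
0: -
1: -
2: -
3: 783 -> 639 -> 219
4: -
5: -
6: -
7: -
8: 620
9: -
10: -
11: -

3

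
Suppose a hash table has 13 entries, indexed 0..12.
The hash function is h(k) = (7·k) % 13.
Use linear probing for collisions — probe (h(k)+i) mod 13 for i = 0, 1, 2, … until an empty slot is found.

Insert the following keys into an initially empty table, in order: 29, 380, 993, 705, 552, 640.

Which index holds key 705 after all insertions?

Insert 29: h=8, slot 8 empty -> index 8.
Insert 380: h=8, slot 8 occupied -> index 9.
Insert 993: h=9, slot 9 occupied -> index 10.
Insert 705: h=8, slots 8,9,10 occupied -> index 11.
Insert 552: h=3, slot 3 empty -> index 3.
Insert 640: h=8, slots 8,9,10,11 occupied -> index 12.
Table: [-, -, -, 552, -, -, -, -, 29, 380, 993, 705, 640]

11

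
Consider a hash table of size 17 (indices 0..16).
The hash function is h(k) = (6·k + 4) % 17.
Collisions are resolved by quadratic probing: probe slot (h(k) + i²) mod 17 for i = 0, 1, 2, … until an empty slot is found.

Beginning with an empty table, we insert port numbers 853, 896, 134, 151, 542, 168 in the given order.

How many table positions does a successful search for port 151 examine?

2

853: h=5 => slot 5
896: h=8 => slot 8
134: h=9 => slot 9
151: h=9, probe 9,10 => slot 10
542: h=9, probe 9,10,13 => slot 13
168: h=9, probe 9,10,13,1 => slot 1
Table: [_, 168, _, _, _, 853, _, _, 896, 134, 151, _, _, 542, _, _, _]
Lookup 151: h=9, probe 9,10 → found at 10.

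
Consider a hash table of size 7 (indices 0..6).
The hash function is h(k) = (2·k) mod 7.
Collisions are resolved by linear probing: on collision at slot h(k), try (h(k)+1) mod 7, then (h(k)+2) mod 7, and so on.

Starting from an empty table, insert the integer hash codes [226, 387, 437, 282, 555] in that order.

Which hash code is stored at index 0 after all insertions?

282

Insert 226: h=4, slot 4 empty → index 4.
Insert 387: h=4, slot 4 occupied → index 5.
Insert 437: h=6, slot 6 empty → index 6.
Insert 282: h=4, slots 4,5,6 occupied → index 0.
Insert 555: h=4, slots 4,5,6,0 occupied → index 1.
Table: [282, 555, —, —, 226, 387, 437]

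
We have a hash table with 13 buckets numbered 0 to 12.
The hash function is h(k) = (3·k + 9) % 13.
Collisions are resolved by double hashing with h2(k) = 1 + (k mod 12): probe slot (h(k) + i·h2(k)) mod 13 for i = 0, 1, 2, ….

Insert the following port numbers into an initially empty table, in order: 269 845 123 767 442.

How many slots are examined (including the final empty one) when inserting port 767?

Insert 269: h=10, slot 10 empty => index 10.
Insert 845: h=9, slot 9 empty => index 9.
Insert 123: h=1, slot 1 empty => index 1.
Insert 767: h=9, h2=12, slot 9 occupied => index 8.
Insert 442: h=9, h2=11, slot 9 occupied => index 7.
Table: [_, 123, _, _, _, _, _, 442, 767, 845, 269, _, _]

2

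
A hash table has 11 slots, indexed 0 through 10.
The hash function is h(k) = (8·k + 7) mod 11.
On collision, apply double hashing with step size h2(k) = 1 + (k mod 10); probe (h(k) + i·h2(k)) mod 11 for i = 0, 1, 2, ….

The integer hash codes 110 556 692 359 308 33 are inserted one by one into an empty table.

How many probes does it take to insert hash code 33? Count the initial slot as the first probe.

110: h=7 → slot 7
556: h=0 → slot 0
692: h=10 → slot 10
359: h=8 → slot 8
308: h=7, h2=9, probe 7,5 → slot 5
33: h=7, h2=4, probe 7,0,4 → slot 4
Table: [556, —, —, —, 33, 308, —, 110, 359, —, 692]

3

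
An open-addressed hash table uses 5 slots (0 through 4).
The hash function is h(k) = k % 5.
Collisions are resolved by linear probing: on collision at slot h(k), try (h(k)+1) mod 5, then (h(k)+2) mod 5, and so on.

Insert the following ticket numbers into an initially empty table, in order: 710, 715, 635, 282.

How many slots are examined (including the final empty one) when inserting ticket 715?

2

710: h=0 → slot 0
715: h=0, probe 0,1 → slot 1
635: h=0, probe 0,1,2 → slot 2
282: h=2, probe 2,3 → slot 3
Table: [710, 715, 635, 282, —]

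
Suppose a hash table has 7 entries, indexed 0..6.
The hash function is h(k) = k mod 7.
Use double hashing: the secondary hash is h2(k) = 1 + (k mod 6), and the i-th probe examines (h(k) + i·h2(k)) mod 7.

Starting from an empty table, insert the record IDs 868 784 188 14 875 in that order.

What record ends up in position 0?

868: h=0 => slot 0
784: h=0, h2=5, probe 0,5 => slot 5
188: h=6 => slot 6
14: h=0, h2=3, probe 0,3 => slot 3
875: h=0, h2=6, probe 0,6,5,4 => slot 4
Table: [868, -, -, 14, 875, 784, 188]

868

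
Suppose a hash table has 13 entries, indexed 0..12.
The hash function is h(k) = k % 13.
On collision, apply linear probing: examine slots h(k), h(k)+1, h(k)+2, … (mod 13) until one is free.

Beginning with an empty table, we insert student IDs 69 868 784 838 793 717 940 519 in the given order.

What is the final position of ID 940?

69 hashes to 4; slot 4 is free -> place at 4.
868 hashes to 10; slot 10 is free -> place at 10.
784 hashes to 4; 4 taken -> place at 5.
838 hashes to 6; slot 6 is free -> place at 6.
793 hashes to 0; slot 0 is free -> place at 0.
717 hashes to 2; slot 2 is free -> place at 2.
940 hashes to 4; 4,5,6 taken -> place at 7.
519 hashes to 12; slot 12 is free -> place at 12.
Table: [793, —, 717, —, 69, 784, 838, 940, —, —, 868, —, 519]

7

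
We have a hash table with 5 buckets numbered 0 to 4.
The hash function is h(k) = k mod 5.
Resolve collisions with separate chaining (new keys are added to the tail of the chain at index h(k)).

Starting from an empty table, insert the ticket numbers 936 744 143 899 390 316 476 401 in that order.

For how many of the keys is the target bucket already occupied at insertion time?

4

Insert 936: h=1, bucket 1 empty → new chain.
Insert 744: h=4, bucket 4 empty → new chain.
Insert 143: h=3, bucket 3 empty → new chain.
Insert 899: h=4, bucket 4 nonempty → append to chain.
Insert 390: h=0, bucket 0 empty → new chain.
Insert 316: h=1, bucket 1 nonempty → append to chain.
Insert 476: h=1, bucket 1 nonempty → append to chain.
Insert 401: h=1, bucket 1 nonempty → append to chain.
Final buckets:
0: 390
1: 936 -> 316 -> 476 -> 401
2: —
3: 143
4: 744 -> 899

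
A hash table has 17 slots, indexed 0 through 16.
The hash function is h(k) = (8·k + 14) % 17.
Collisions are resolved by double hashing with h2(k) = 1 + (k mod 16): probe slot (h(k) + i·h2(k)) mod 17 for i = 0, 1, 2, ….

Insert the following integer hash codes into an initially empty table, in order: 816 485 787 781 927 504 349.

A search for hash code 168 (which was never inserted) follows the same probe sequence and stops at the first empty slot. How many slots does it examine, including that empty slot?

2

Insert 816: h=14, slot 14 empty → index 14.
Insert 485: h=1, slot 1 empty → index 1.
Insert 787: h=3, slot 3 empty → index 3.
Insert 781: h=6, slot 6 empty → index 6.
Insert 927: h=1, h2=16, slot 1 occupied → index 0.
Insert 504: h=0, h2=9, slot 0 occupied → index 9.
Insert 349: h=1, h2=14, slot 1 occupied → index 15.
Table: [927, 485, _, 787, _, _, 781, _, _, 504, _, _, _, _, 816, 349, _]
Lookup 168: h=15, h2=9, probe 15,7 → slot 7 empty, not found.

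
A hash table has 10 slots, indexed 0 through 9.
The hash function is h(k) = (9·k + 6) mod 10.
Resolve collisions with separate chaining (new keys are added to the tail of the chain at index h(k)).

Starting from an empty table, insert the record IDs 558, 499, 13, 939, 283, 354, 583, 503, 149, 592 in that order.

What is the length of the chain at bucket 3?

4

Insert 558: h=8, bucket 8 empty -> new chain.
Insert 499: h=7, bucket 7 empty -> new chain.
Insert 13: h=3, bucket 3 empty -> new chain.
Insert 939: h=7, bucket 7 nonempty -> append to chain.
Insert 283: h=3, bucket 3 nonempty -> append to chain.
Insert 354: h=2, bucket 2 empty -> new chain.
Insert 583: h=3, bucket 3 nonempty -> append to chain.
Insert 503: h=3, bucket 3 nonempty -> append to chain.
Insert 149: h=7, bucket 7 nonempty -> append to chain.
Insert 592: h=4, bucket 4 empty -> new chain.
Final buckets:
0: —
1: —
2: 354
3: 13 -> 283 -> 583 -> 503
4: 592
5: —
6: —
7: 499 -> 939 -> 149
8: 558
9: —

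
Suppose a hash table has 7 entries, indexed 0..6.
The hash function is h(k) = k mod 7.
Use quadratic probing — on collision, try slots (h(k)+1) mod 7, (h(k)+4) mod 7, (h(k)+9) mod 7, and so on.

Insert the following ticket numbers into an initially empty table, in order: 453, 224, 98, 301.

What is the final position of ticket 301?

4

Insert 453: h=5, slot 5 empty => index 5.
Insert 224: h=0, slot 0 empty => index 0.
Insert 98: h=0, slot 0 occupied => index 1.
Insert 301: h=0, slots 0,1 occupied => index 4.
Table: [224, 98, _, _, 301, 453, _]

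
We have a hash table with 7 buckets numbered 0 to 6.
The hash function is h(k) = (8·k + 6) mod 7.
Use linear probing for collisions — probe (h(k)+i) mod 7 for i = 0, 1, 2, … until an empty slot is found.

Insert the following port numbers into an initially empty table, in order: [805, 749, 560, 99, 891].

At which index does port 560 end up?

805 hashes to 6; slot 6 is free -> place at 6.
749 hashes to 6; 6 taken -> place at 0.
560 hashes to 6; 6,0 taken -> place at 1.
99 hashes to 0; 0,1 taken -> place at 2.
891 hashes to 1; 1,2 taken -> place at 3.
Table: [749, 560, 99, 891, ∅, ∅, 805]

1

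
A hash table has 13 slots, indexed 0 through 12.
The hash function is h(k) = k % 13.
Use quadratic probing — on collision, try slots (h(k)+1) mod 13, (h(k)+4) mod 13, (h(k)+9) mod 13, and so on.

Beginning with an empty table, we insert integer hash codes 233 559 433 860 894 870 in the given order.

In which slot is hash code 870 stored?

3

233 hashes to 12; slot 12 is free → place at 12.
559 hashes to 0; slot 0 is free → place at 0.
433 hashes to 4; slot 4 is free → place at 4.
860 hashes to 2; slot 2 is free → place at 2.
894 hashes to 10; slot 10 is free → place at 10.
870 hashes to 12; 12,0 taken → place at 3.
Table: [559, ∅, 860, 870, 433, ∅, ∅, ∅, ∅, ∅, 894, ∅, 233]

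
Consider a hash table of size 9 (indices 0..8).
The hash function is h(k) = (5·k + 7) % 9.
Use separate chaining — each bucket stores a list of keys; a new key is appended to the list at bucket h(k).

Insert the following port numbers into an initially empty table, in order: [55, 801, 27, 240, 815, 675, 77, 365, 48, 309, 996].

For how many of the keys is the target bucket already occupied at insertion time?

Insert 55: h=3, bucket 3 empty → new chain.
Insert 801: h=7, bucket 7 empty → new chain.
Insert 27: h=7, bucket 7 nonempty → append to chain.
Insert 240: h=1, bucket 1 empty → new chain.
Insert 815: h=5, bucket 5 empty → new chain.
Insert 675: h=7, bucket 7 nonempty → append to chain.
Insert 77: h=5, bucket 5 nonempty → append to chain.
Insert 365: h=5, bucket 5 nonempty → append to chain.
Insert 48: h=4, bucket 4 empty → new chain.
Insert 309: h=4, bucket 4 nonempty → append to chain.
Insert 996: h=1, bucket 1 nonempty → append to chain.
Final buckets:
0: -
1: 240 -> 996
2: -
3: 55
4: 48 -> 309
5: 815 -> 77 -> 365
6: -
7: 801 -> 27 -> 675
8: -

6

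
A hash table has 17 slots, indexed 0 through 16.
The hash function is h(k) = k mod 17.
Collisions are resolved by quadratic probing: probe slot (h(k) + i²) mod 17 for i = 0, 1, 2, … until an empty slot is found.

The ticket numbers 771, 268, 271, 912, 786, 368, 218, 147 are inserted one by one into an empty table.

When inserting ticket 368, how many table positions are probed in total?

2

771 hashes to 6; slot 6 is free → place at 6.
268 hashes to 13; slot 13 is free → place at 13.
271 hashes to 16; slot 16 is free → place at 16.
912 hashes to 11; slot 11 is free → place at 11.
786 hashes to 4; slot 4 is free → place at 4.
368 hashes to 11; 11 taken → place at 12.
218 hashes to 14; slot 14 is free → place at 14.
147 hashes to 11; 11,12 taken → place at 15.
Table: [-, -, -, -, 786, -, 771, -, -, -, -, 912, 368, 268, 218, 147, 271]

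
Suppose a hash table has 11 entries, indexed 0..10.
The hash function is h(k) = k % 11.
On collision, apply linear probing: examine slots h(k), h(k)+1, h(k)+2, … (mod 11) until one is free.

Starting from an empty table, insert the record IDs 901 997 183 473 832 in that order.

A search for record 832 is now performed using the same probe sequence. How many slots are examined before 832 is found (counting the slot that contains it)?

3

Insert 901: h=10, slot 10 empty => index 10.
Insert 997: h=7, slot 7 empty => index 7.
Insert 183: h=7, slot 7 occupied => index 8.
Insert 473: h=0, slot 0 empty => index 0.
Insert 832: h=7, slots 7,8 occupied => index 9.
Table: [473, ∅, ∅, ∅, ∅, ∅, ∅, 997, 183, 832, 901]
Lookup 832: h=7, probe 7,8,9 → found at 9.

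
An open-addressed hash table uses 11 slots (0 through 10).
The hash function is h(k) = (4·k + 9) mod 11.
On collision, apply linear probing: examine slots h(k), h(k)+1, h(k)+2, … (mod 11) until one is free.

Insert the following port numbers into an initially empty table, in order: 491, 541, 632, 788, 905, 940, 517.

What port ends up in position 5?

788

491: h=4 → slot 4
541: h=6 → slot 6
632: h=7 → slot 7
788: h=4, probe 4,5 → slot 5
905: h=10 → slot 10
940: h=7, probe 7,8 → slot 8
517: h=9 → slot 9
Table: [_, _, _, _, 491, 788, 541, 632, 940, 517, 905]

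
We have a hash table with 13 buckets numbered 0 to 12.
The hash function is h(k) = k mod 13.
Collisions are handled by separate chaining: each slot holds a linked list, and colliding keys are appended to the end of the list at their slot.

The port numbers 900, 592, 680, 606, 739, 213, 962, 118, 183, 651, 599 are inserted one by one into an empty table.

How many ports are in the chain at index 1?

4

Insert 900: h=3, bucket 3 empty → new chain.
Insert 592: h=7, bucket 7 empty → new chain.
Insert 680: h=4, bucket 4 empty → new chain.
Insert 606: h=8, bucket 8 empty → new chain.
Insert 739: h=11, bucket 11 empty → new chain.
Insert 213: h=5, bucket 5 empty → new chain.
Insert 962: h=0, bucket 0 empty → new chain.
Insert 118: h=1, bucket 1 empty → new chain.
Insert 183: h=1, bucket 1 nonempty → append to chain.
Insert 651: h=1, bucket 1 nonempty → append to chain.
Insert 599: h=1, bucket 1 nonempty → append to chain.
Final buckets:
0: 962
1: 118 -> 183 -> 651 -> 599
2: ∅
3: 900
4: 680
5: 213
6: ∅
7: 592
8: 606
9: ∅
10: ∅
11: 739
12: ∅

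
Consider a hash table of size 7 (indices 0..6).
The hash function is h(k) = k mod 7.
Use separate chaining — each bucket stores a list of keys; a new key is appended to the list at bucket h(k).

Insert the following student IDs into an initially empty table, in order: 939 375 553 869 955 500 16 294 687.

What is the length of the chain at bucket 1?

939 → bucket 1
375 → bucket 4
553 → bucket 0
869 → bucket 1 (collision)
955 → bucket 3
500 → bucket 3 (collision)
16 → bucket 2
294 → bucket 0 (collision)
687 → bucket 1 (collision)
Final buckets:
0: 553 -> 294
1: 939 -> 869 -> 687
2: 16
3: 955 -> 500
4: 375
5: —
6: —

3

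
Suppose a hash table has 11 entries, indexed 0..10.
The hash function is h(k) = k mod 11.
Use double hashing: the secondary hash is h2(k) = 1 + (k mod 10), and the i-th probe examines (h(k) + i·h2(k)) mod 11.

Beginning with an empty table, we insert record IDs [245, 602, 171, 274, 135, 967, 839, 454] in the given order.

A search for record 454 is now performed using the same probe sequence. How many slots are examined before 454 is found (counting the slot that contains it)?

245 hashes to 3; slot 3 is free => place at 3.
602 hashes to 8; slot 8 is free => place at 8.
171 hashes to 6; slot 6 is free => place at 6.
274 hashes to 10; slot 10 is free => place at 10.
135 hashes to 3, h2=6; 3 taken => place at 9.
967 hashes to 10, h2=8; 10 taken => place at 7.
839 hashes to 3, h2=10; 3 taken => place at 2.
454 hashes to 3, h2=5; 3,8,2,7 taken => place at 1.
Table: [—, 454, 839, 245, —, —, 171, 967, 602, 135, 274]
Lookup 454: h=3, h2=5, probe 3,8,2,7,1 → found at 1.

5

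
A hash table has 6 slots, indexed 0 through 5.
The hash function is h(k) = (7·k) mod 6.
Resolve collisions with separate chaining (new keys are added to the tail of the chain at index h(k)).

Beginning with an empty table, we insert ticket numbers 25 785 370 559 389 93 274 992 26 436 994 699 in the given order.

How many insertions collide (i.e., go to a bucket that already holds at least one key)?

7

25 → bucket 1
785 → bucket 5
370 → bucket 4
559 → bucket 1 (collision)
389 → bucket 5 (collision)
93 → bucket 3
274 → bucket 4 (collision)
992 → bucket 2
26 → bucket 2 (collision)
436 → bucket 4 (collision)
994 → bucket 4 (collision)
699 → bucket 3 (collision)
Final buckets:
0: -
1: 25 -> 559
2: 992 -> 26
3: 93 -> 699
4: 370 -> 274 -> 436 -> 994
5: 785 -> 389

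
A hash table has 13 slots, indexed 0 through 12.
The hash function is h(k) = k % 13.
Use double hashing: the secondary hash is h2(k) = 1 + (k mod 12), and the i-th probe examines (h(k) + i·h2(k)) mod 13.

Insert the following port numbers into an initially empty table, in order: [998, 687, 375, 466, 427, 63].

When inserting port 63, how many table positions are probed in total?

5

998: h=10 → slot 10
687: h=11 → slot 11
375: h=11, h2=4, probe 11,2 → slot 2
466: h=11, h2=11, probe 11,9 → slot 9
427: h=11, h2=8, probe 11,6 → slot 6
63: h=11, h2=4, probe 11,2,6,10,1 → slot 1
Table: [_, 63, 375, _, _, _, 427, _, _, 466, 998, 687, _]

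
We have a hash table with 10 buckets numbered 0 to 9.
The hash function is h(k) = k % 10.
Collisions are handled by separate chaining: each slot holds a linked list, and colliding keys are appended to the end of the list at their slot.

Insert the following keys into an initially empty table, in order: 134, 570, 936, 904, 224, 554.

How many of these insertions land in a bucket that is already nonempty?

3

Insert 134: h=4, bucket 4 empty → new chain.
Insert 570: h=0, bucket 0 empty → new chain.
Insert 936: h=6, bucket 6 empty → new chain.
Insert 904: h=4, bucket 4 nonempty → append to chain.
Insert 224: h=4, bucket 4 nonempty → append to chain.
Insert 554: h=4, bucket 4 nonempty → append to chain.
Final buckets:
0: 570
1: _
2: _
3: _
4: 134 -> 904 -> 224 -> 554
5: _
6: 936
7: _
8: _
9: _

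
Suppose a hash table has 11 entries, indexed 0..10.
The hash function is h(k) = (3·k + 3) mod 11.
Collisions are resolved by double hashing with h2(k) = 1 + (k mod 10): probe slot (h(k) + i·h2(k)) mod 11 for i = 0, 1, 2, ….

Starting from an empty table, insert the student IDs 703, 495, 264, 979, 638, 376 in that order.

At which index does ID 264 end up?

8

703: h=0 → slot 0
495: h=3 → slot 3
264: h=3, h2=5, probe 3,8 → slot 8
979: h=3, h2=10, probe 3,2 → slot 2
638: h=3, h2=9, probe 3,1 → slot 1
376: h=9 → slot 9
Table: [703, 638, 979, 495, ∅, ∅, ∅, ∅, 264, 376, ∅]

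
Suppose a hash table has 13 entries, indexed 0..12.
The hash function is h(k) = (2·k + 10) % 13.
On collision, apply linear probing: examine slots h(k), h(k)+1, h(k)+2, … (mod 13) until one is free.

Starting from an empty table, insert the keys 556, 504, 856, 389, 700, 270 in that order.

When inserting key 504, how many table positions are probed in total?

2

556: h=4 -> slot 4
504: h=4, probe 4,5 -> slot 5
856: h=6 -> slot 6
389: h=8 -> slot 8
700: h=6, probe 6,7 -> slot 7
270: h=4, probe 4,5,6,7,8,9 -> slot 9
Table: [., ., ., ., 556, 504, 856, 700, 389, 270, ., ., .]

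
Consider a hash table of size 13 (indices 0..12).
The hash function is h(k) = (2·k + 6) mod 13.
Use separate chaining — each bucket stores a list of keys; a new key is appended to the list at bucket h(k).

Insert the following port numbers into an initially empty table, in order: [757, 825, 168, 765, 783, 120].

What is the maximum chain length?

3

757 → bucket 12
825 → bucket 5
168 → bucket 4
765 → bucket 2
783 → bucket 12 (collision)
120 → bucket 12 (collision)
Final buckets:
0: -
1: -
2: 765
3: -
4: 168
5: 825
6: -
7: -
8: -
9: -
10: -
11: -
12: 757 -> 783 -> 120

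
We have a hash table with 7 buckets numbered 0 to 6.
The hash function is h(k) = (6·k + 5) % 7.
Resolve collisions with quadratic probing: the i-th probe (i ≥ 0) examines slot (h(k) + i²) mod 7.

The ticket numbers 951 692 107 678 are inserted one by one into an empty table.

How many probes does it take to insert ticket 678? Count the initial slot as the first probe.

Insert 951: h=6, slot 6 empty -> index 6.
Insert 692: h=6, slot 6 occupied -> index 0.
Insert 107: h=3, slot 3 empty -> index 3.
Insert 678: h=6, slots 6,0,3 occupied -> index 1.
Table: [692, 678, -, 107, -, -, 951]

4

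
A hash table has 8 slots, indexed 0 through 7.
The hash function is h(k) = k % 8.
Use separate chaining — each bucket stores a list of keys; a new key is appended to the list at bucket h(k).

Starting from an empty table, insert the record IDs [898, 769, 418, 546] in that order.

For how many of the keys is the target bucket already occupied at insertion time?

2

Insert 898: h=2, bucket 2 empty -> new chain.
Insert 769: h=1, bucket 1 empty -> new chain.
Insert 418: h=2, bucket 2 nonempty -> append to chain.
Insert 546: h=2, bucket 2 nonempty -> append to chain.
Final buckets:
0: —
1: 769
2: 898 -> 418 -> 546
3: —
4: —
5: —
6: —
7: —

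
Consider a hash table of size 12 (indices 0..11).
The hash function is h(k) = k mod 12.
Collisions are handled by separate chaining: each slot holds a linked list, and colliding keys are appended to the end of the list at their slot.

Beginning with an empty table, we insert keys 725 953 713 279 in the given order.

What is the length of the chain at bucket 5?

Insert 725: h=5, bucket 5 empty → new chain.
Insert 953: h=5, bucket 5 nonempty → append to chain.
Insert 713: h=5, bucket 5 nonempty → append to chain.
Insert 279: h=3, bucket 3 empty → new chain.
Final buckets:
0: -
1: -
2: -
3: 279
4: -
5: 725 -> 953 -> 713
6: -
7: -
8: -
9: -
10: -
11: -

3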